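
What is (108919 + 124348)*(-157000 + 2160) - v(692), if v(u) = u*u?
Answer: -36119541144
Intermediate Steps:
v(u) = u²
(108919 + 124348)*(-157000 + 2160) - v(692) = (108919 + 124348)*(-157000 + 2160) - 1*692² = 233267*(-154840) - 1*478864 = -36119062280 - 478864 = -36119541144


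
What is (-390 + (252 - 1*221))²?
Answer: 128881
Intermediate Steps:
(-390 + (252 - 1*221))² = (-390 + (252 - 221))² = (-390 + 31)² = (-359)² = 128881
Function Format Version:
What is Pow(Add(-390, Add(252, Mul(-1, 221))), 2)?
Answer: 128881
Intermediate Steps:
Pow(Add(-390, Add(252, Mul(-1, 221))), 2) = Pow(Add(-390, Add(252, -221)), 2) = Pow(Add(-390, 31), 2) = Pow(-359, 2) = 128881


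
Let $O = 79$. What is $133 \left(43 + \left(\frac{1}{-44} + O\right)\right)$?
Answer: $\frac{713811}{44} \approx 16223.0$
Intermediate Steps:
$133 \left(43 + \left(\frac{1}{-44} + O\right)\right) = 133 \left(43 + \left(\frac{1}{-44} + 79\right)\right) = 133 \left(43 + \left(- \frac{1}{44} + 79\right)\right) = 133 \left(43 + \frac{3475}{44}\right) = 133 \cdot \frac{5367}{44} = \frac{713811}{44}$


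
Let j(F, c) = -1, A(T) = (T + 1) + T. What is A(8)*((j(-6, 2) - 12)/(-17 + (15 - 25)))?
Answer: 221/27 ≈ 8.1852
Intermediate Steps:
A(T) = 1 + 2*T (A(T) = (1 + T) + T = 1 + 2*T)
A(8)*((j(-6, 2) - 12)/(-17 + (15 - 25))) = (1 + 2*8)*((-1 - 12)/(-17 + (15 - 25))) = (1 + 16)*(-13/(-17 - 10)) = 17*(-13/(-27)) = 17*(-13*(-1/27)) = 17*(13/27) = 221/27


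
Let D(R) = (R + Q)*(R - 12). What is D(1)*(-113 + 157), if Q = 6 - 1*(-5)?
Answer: -5808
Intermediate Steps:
Q = 11 (Q = 6 + 5 = 11)
D(R) = (-12 + R)*(11 + R) (D(R) = (R + 11)*(R - 12) = (11 + R)*(-12 + R) = (-12 + R)*(11 + R))
D(1)*(-113 + 157) = (-132 + 1² - 1*1)*(-113 + 157) = (-132 + 1 - 1)*44 = -132*44 = -5808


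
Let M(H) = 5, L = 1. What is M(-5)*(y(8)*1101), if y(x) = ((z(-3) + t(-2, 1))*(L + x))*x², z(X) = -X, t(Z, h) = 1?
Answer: 12683520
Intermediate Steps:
y(x) = x²*(4 + 4*x) (y(x) = ((-1*(-3) + 1)*(1 + x))*x² = ((3 + 1)*(1 + x))*x² = (4*(1 + x))*x² = (4 + 4*x)*x² = x²*(4 + 4*x))
M(-5)*(y(8)*1101) = 5*((4*8²*(1 + 8))*1101) = 5*((4*64*9)*1101) = 5*(2304*1101) = 5*2536704 = 12683520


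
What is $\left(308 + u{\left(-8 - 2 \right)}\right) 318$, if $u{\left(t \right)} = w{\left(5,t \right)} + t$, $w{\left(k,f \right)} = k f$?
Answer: $78864$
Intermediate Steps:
$w{\left(k,f \right)} = f k$
$u{\left(t \right)} = 6 t$ ($u{\left(t \right)} = t 5 + t = 5 t + t = 6 t$)
$\left(308 + u{\left(-8 - 2 \right)}\right) 318 = \left(308 + 6 \left(-8 - 2\right)\right) 318 = \left(308 + 6 \left(-10\right)\right) 318 = \left(308 - 60\right) 318 = 248 \cdot 318 = 78864$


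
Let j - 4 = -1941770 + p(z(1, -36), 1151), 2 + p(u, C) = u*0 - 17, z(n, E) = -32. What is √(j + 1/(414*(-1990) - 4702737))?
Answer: I*√59308472081603716662/5526597 ≈ 1393.5*I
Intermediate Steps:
p(u, C) = -19 (p(u, C) = -2 + (u*0 - 17) = -2 + (0 - 17) = -2 - 17 = -19)
j = -1941785 (j = 4 + (-1941770 - 19) = 4 - 1941789 = -1941785)
√(j + 1/(414*(-1990) - 4702737)) = √(-1941785 + 1/(414*(-1990) - 4702737)) = √(-1941785 + 1/(-823860 - 4702737)) = √(-1941785 + 1/(-5526597)) = √(-1941785 - 1/5526597) = √(-10731463155646/5526597) = I*√59308472081603716662/5526597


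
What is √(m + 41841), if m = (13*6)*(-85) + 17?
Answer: 2*√8807 ≈ 187.69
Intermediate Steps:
m = -6613 (m = 78*(-85) + 17 = -6630 + 17 = -6613)
√(m + 41841) = √(-6613 + 41841) = √35228 = 2*√8807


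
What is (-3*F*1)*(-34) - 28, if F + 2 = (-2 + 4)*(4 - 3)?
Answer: -28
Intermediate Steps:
F = 0 (F = -2 + (-2 + 4)*(4 - 3) = -2 + 2*1 = -2 + 2 = 0)
(-3*F*1)*(-34) - 28 = (-3*0*1)*(-34) - 28 = (0*1)*(-34) - 28 = 0*(-34) - 28 = 0 - 28 = -28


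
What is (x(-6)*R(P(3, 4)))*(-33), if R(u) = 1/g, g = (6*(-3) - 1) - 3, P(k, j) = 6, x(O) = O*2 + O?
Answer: -27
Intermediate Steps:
x(O) = 3*O (x(O) = 2*O + O = 3*O)
g = -22 (g = (-18 - 1) - 3 = -19 - 3 = -22)
R(u) = -1/22 (R(u) = 1/(-22) = -1/22)
(x(-6)*R(P(3, 4)))*(-33) = ((3*(-6))*(-1/22))*(-33) = -18*(-1/22)*(-33) = (9/11)*(-33) = -27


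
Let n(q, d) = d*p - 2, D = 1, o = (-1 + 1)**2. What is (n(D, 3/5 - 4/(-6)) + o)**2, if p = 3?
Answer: 81/25 ≈ 3.2400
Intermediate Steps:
o = 0 (o = 0**2 = 0)
n(q, d) = -2 + 3*d (n(q, d) = d*3 - 2 = 3*d - 2 = -2 + 3*d)
(n(D, 3/5 - 4/(-6)) + o)**2 = ((-2 + 3*(3/5 - 4/(-6))) + 0)**2 = ((-2 + 3*(3*(1/5) - 4*(-1/6))) + 0)**2 = ((-2 + 3*(3/5 + 2/3)) + 0)**2 = ((-2 + 3*(19/15)) + 0)**2 = ((-2 + 19/5) + 0)**2 = (9/5 + 0)**2 = (9/5)**2 = 81/25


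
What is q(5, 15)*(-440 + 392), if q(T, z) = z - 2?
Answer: -624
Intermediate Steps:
q(T, z) = -2 + z
q(5, 15)*(-440 + 392) = (-2 + 15)*(-440 + 392) = 13*(-48) = -624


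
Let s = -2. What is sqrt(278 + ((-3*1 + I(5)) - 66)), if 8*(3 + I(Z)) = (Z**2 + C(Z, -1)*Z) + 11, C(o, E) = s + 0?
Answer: 3*sqrt(93)/2 ≈ 14.465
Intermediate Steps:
C(o, E) = -2 (C(o, E) = -2 + 0 = -2)
I(Z) = -13/8 - Z/4 + Z**2/8 (I(Z) = -3 + ((Z**2 - 2*Z) + 11)/8 = -3 + (11 + Z**2 - 2*Z)/8 = -3 + (11/8 - Z/4 + Z**2/8) = -13/8 - Z/4 + Z**2/8)
sqrt(278 + ((-3*1 + I(5)) - 66)) = sqrt(278 + ((-3*1 + (-13/8 - 1/4*5 + (1/8)*5**2)) - 66)) = sqrt(278 + ((-3 + (-13/8 - 5/4 + (1/8)*25)) - 66)) = sqrt(278 + ((-3 + (-13/8 - 5/4 + 25/8)) - 66)) = sqrt(278 + ((-3 + 1/4) - 66)) = sqrt(278 + (-11/4 - 66)) = sqrt(278 - 275/4) = sqrt(837/4) = 3*sqrt(93)/2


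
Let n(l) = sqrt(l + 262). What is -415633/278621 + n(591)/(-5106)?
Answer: -415633/278621 - sqrt(853)/5106 ≈ -1.4975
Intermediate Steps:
n(l) = sqrt(262 + l)
-415633/278621 + n(591)/(-5106) = -415633/278621 + sqrt(262 + 591)/(-5106) = -415633*1/278621 + sqrt(853)*(-1/5106) = -415633/278621 - sqrt(853)/5106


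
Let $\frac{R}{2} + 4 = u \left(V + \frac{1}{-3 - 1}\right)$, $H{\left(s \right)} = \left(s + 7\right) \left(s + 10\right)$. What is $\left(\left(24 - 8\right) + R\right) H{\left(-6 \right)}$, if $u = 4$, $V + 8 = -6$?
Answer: $-424$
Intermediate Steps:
$V = -14$ ($V = -8 - 6 = -14$)
$H{\left(s \right)} = \left(7 + s\right) \left(10 + s\right)$
$R = -122$ ($R = -8 + 2 \cdot 4 \left(-14 + \frac{1}{-3 - 1}\right) = -8 + 2 \cdot 4 \left(-14 + \frac{1}{-4}\right) = -8 + 2 \cdot 4 \left(-14 - \frac{1}{4}\right) = -8 + 2 \cdot 4 \left(- \frac{57}{4}\right) = -8 + 2 \left(-57\right) = -8 - 114 = -122$)
$\left(\left(24 - 8\right) + R\right) H{\left(-6 \right)} = \left(\left(24 - 8\right) - 122\right) \left(70 + \left(-6\right)^{2} + 17 \left(-6\right)\right) = \left(16 - 122\right) \left(70 + 36 - 102\right) = \left(-106\right) 4 = -424$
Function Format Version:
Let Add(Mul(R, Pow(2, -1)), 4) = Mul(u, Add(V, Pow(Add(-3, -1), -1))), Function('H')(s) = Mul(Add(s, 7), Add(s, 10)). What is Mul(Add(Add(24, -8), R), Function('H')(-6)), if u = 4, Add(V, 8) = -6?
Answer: -424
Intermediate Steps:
V = -14 (V = Add(-8, -6) = -14)
Function('H')(s) = Mul(Add(7, s), Add(10, s))
R = -122 (R = Add(-8, Mul(2, Mul(4, Add(-14, Pow(Add(-3, -1), -1))))) = Add(-8, Mul(2, Mul(4, Add(-14, Pow(-4, -1))))) = Add(-8, Mul(2, Mul(4, Add(-14, Rational(-1, 4))))) = Add(-8, Mul(2, Mul(4, Rational(-57, 4)))) = Add(-8, Mul(2, -57)) = Add(-8, -114) = -122)
Mul(Add(Add(24, -8), R), Function('H')(-6)) = Mul(Add(Add(24, -8), -122), Add(70, Pow(-6, 2), Mul(17, -6))) = Mul(Add(16, -122), Add(70, 36, -102)) = Mul(-106, 4) = -424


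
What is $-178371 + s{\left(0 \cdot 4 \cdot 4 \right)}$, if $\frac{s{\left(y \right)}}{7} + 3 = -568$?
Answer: $-182368$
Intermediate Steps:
$s{\left(y \right)} = -3997$ ($s{\left(y \right)} = -21 + 7 \left(-568\right) = -21 - 3976 = -3997$)
$-178371 + s{\left(0 \cdot 4 \cdot 4 \right)} = -178371 - 3997 = -182368$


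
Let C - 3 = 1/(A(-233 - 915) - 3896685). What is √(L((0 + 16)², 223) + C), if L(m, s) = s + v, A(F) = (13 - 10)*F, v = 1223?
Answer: 2*√5510187001003170/3900129 ≈ 38.066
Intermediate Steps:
A(F) = 3*F
L(m, s) = 1223 + s (L(m, s) = s + 1223 = 1223 + s)
C = 11700386/3900129 (C = 3 + 1/(3*(-233 - 915) - 3896685) = 3 + 1/(3*(-1148) - 3896685) = 3 + 1/(-3444 - 3896685) = 3 + 1/(-3900129) = 3 - 1/3900129 = 11700386/3900129 ≈ 3.0000)
√(L((0 + 16)², 223) + C) = √((1223 + 223) + 11700386/3900129) = √(1446 + 11700386/3900129) = √(5651286920/3900129) = 2*√5510187001003170/3900129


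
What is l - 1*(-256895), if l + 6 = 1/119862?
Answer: 30791229319/119862 ≈ 2.5689e+5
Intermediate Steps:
l = -719171/119862 (l = -6 + 1/119862 = -719171/119862 ≈ -6.0000)
l - 1*(-256895) = -719171/119862 - 1*(-256895) = -719171/119862 + 256895 = 30791229319/119862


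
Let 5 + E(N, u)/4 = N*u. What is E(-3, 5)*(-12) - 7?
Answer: 953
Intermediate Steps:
E(N, u) = -20 + 4*N*u (E(N, u) = -20 + 4*(N*u) = -20 + 4*N*u)
E(-3, 5)*(-12) - 7 = (-20 + 4*(-3)*5)*(-12) - 7 = (-20 - 60)*(-12) - 7 = -80*(-12) - 7 = 960 - 7 = 953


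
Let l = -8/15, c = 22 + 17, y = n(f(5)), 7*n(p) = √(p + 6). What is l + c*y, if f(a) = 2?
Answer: -8/15 + 78*√2/7 ≈ 15.225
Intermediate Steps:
n(p) = √(6 + p)/7 (n(p) = √(p + 6)/7 = √(6 + p)/7)
y = 2*√2/7 (y = √(6 + 2)/7 = √8/7 = (2*√2)/7 = 2*√2/7 ≈ 0.40406)
c = 39
l = -8/15 (l = -8*1/15 = -8/15 ≈ -0.53333)
l + c*y = -8/15 + 39*(2*√2/7) = -8/15 + 78*√2/7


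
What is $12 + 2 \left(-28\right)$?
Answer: $-44$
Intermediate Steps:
$12 + 2 \left(-28\right) = 12 - 56 = -44$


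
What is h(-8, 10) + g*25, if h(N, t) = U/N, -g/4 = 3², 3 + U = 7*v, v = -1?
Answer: -3595/4 ≈ -898.75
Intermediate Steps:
U = -10 (U = -3 + 7*(-1) = -3 - 7 = -10)
g = -36 (g = -4*3² = -4*9 = -36)
h(N, t) = -10/N
h(-8, 10) + g*25 = -10/(-8) - 36*25 = -10*(-⅛) - 900 = 5/4 - 900 = -3595/4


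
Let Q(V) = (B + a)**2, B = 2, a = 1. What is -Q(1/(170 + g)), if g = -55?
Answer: -9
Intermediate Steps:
Q(V) = 9 (Q(V) = (2 + 1)**2 = 3**2 = 9)
-Q(1/(170 + g)) = -1*9 = -9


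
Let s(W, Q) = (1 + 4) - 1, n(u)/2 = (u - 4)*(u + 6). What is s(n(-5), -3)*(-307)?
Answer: -1228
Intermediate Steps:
n(u) = 2*(-4 + u)*(6 + u) (n(u) = 2*((u - 4)*(u + 6)) = 2*((-4 + u)*(6 + u)) = 2*(-4 + u)*(6 + u))
s(W, Q) = 4 (s(W, Q) = 5 - 1 = 4)
s(n(-5), -3)*(-307) = 4*(-307) = -1228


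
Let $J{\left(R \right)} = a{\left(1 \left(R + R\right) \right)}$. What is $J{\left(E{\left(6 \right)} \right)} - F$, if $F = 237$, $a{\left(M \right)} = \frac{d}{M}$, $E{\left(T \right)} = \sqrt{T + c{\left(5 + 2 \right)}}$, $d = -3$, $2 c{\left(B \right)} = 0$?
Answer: $-237 - \frac{\sqrt{6}}{4} \approx -237.61$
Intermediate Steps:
$c{\left(B \right)} = 0$ ($c{\left(B \right)} = \frac{1}{2} \cdot 0 = 0$)
$E{\left(T \right)} = \sqrt{T}$ ($E{\left(T \right)} = \sqrt{T + 0} = \sqrt{T}$)
$a{\left(M \right)} = - \frac{3}{M}$
$J{\left(R \right)} = - \frac{3}{2 R}$ ($J{\left(R \right)} = - \frac{3}{1 \left(R + R\right)} = - \frac{3}{1 \cdot 2 R} = - \frac{3}{2 R}$)
$J{\left(E{\left(6 \right)} \right)} - F = - \frac{3}{2 \sqrt{6}} - 237 = - \frac{3 \frac{\sqrt{6}}{6}}{2} - 237 = - \frac{\sqrt{6}}{4} - 237 = -237 - \frac{\sqrt{6}}{4}$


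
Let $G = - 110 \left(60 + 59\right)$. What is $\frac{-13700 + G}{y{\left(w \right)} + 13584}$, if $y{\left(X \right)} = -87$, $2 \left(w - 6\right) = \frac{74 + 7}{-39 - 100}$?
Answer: $- \frac{8930}{4499} \approx -1.9849$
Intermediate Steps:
$w = \frac{1587}{278}$ ($w = 6 + \frac{\left(74 + 7\right) \frac{1}{-39 - 100}}{2} = 6 + \frac{81 \frac{1}{-139}}{2} = 6 + \frac{81 \left(- \frac{1}{139}\right)}{2} = 6 + \frac{1}{2} \left(- \frac{81}{139}\right) = 6 - \frac{81}{278} = \frac{1587}{278} \approx 5.7086$)
$G = -13090$ ($G = \left(-110\right) 119 = -13090$)
$\frac{-13700 + G}{y{\left(w \right)} + 13584} = \frac{-13700 - 13090}{-87 + 13584} = - \frac{26790}{13497} = \left(-26790\right) \frac{1}{13497} = - \frac{8930}{4499}$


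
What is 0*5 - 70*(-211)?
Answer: 14770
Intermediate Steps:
0*5 - 70*(-211) = 0 + 14770 = 14770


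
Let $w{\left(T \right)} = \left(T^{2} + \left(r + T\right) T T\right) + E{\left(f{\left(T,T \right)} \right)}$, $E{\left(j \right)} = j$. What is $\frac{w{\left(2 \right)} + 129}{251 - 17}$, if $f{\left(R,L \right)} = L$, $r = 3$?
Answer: $\frac{155}{234} \approx 0.66239$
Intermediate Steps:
$w{\left(T \right)} = T + T^{2} + T^{2} \left(3 + T\right)$ ($w{\left(T \right)} = \left(T^{2} + \left(3 + T\right) T T\right) + T = \left(T^{2} + T \left(3 + T\right) T\right) + T = \left(T^{2} + T^{2} \left(3 + T\right)\right) + T = T + T^{2} + T^{2} \left(3 + T\right)$)
$\frac{w{\left(2 \right)} + 129}{251 - 17} = \frac{2 \left(1 + 2^{2} + 4 \cdot 2\right) + 129}{251 - 17} = \frac{2 \left(1 + 4 + 8\right) + 129}{234} = \left(2 \cdot 13 + 129\right) \frac{1}{234} = \left(26 + 129\right) \frac{1}{234} = 155 \cdot \frac{1}{234} = \frac{155}{234}$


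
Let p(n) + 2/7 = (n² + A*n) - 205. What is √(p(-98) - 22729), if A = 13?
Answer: I*√715610/7 ≈ 120.85*I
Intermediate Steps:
p(n) = -1437/7 + n² + 13*n (p(n) = -2/7 + ((n² + 13*n) - 205) = -2/7 + (-205 + n² + 13*n) = -1437/7 + n² + 13*n)
√(p(-98) - 22729) = √((-1437/7 + (-98)² + 13*(-98)) - 22729) = √((-1437/7 + 9604 - 1274) - 22729) = √(56873/7 - 22729) = √(-102230/7) = I*√715610/7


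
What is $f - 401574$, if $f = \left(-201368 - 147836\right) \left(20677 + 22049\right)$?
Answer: $-14920491678$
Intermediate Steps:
$f = -14920090104$ ($f = \left(-349204\right) 42726 = -14920090104$)
$f - 401574 = -14920090104 - 401574 = -14920491678$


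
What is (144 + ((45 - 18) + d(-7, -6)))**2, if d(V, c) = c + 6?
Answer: 29241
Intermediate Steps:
d(V, c) = 6 + c
(144 + ((45 - 18) + d(-7, -6)))**2 = (144 + ((45 - 18) + (6 - 6)))**2 = (144 + (27 + 0))**2 = (144 + 27)**2 = 171**2 = 29241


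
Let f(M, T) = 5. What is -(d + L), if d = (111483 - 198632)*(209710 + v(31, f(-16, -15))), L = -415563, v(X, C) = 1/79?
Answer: 1443838243036/79 ≈ 1.8276e+10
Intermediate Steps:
v(X, C) = 1/79
d = -1443805413559/79 (d = (111483 - 198632)*(209710 + 1/79) = -87149*16567091/79 = -1443805413559/79 ≈ -1.8276e+10)
-(d + L) = -(-1443805413559/79 - 415563) = -1*(-1443838243036/79) = 1443838243036/79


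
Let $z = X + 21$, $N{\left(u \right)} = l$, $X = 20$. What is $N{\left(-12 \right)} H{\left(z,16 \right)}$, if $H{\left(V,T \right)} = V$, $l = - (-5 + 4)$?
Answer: $41$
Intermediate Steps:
$l = 1$ ($l = \left(-1\right) \left(-1\right) = 1$)
$N{\left(u \right)} = 1$
$z = 41$ ($z = 20 + 21 = 41$)
$N{\left(-12 \right)} H{\left(z,16 \right)} = 1 \cdot 41 = 41$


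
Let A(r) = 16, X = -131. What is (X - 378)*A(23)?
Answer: -8144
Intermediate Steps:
(X - 378)*A(23) = (-131 - 378)*16 = -509*16 = -8144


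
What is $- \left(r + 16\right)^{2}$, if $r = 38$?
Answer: $-2916$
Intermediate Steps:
$- \left(r + 16\right)^{2} = - \left(38 + 16\right)^{2} = - 54^{2} = \left(-1\right) 2916 = -2916$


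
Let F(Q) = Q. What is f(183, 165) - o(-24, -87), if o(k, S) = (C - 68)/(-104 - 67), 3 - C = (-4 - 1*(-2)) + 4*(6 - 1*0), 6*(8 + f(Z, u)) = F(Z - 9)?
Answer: 1168/57 ≈ 20.491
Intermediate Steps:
f(Z, u) = -19/2 + Z/6 (f(Z, u) = -8 + (Z - 9)/6 = -8 + (-9 + Z)/6 = -8 + (-3/2 + Z/6) = -19/2 + Z/6)
C = -19 (C = 3 - ((-4 - 1*(-2)) + 4*(6 - 1*0)) = 3 - ((-4 + 2) + 4*(6 + 0)) = 3 - (-2 + 4*6) = 3 - (-2 + 24) = 3 - 1*22 = 3 - 22 = -19)
o(k, S) = 29/57 (o(k, S) = (-19 - 68)/(-104 - 67) = -87/(-171) = -87*(-1/171) = 29/57)
f(183, 165) - o(-24, -87) = (-19/2 + (⅙)*183) - 1*29/57 = (-19/2 + 61/2) - 29/57 = 21 - 29/57 = 1168/57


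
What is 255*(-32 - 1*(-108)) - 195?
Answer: 19185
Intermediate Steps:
255*(-32 - 1*(-108)) - 195 = 255*(-32 + 108) - 195 = 255*76 - 195 = 19380 - 195 = 19185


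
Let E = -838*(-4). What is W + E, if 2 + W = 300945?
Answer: 304295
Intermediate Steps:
E = 3352
W = 300943 (W = -2 + 300945 = 300943)
W + E = 300943 + 3352 = 304295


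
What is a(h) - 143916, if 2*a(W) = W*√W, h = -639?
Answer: -143916 - 1917*I*√71/2 ≈ -1.4392e+5 - 8076.5*I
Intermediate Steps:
a(W) = W^(3/2)/2 (a(W) = (W*√W)/2 = W^(3/2)/2)
a(h) - 143916 = (-639)^(3/2)/2 - 143916 = (-1917*I*√71)/2 - 143916 = -1917*I*√71/2 - 143916 = -143916 - 1917*I*√71/2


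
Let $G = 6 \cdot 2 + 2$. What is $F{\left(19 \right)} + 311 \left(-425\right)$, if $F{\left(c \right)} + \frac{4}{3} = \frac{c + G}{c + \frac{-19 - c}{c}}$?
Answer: $- \frac{6740894}{51} \approx -1.3217 \cdot 10^{5}$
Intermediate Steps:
$G = 14$ ($G = 12 + 2 = 14$)
$F{\left(c \right)} = - \frac{4}{3} + \frac{14 + c}{c + \frac{-19 - c}{c}}$ ($F{\left(c \right)} = - \frac{4}{3} + \frac{c + 14}{c + \frac{-19 - c}{c}} = - \frac{4}{3} + \frac{14 + c}{c + \frac{-19 - c}{c}}$)
$F{\left(19 \right)} + 311 \left(-425\right) = \frac{-76 + 19^{2} - 874}{3 \left(19 + 19 - 19^{2}\right)} + 311 \left(-425\right) = \frac{-76 + 361 - 874}{3 \left(19 + 19 - 361\right)} - 132175 = \frac{1}{3} \frac{1}{19 + 19 - 361} \left(-589\right) - 132175 = \frac{1}{3} \frac{1}{-323} \left(-589\right) - 132175 = \frac{1}{3} \left(- \frac{1}{323}\right) \left(-589\right) - 132175 = \frac{31}{51} - 132175 = - \frac{6740894}{51}$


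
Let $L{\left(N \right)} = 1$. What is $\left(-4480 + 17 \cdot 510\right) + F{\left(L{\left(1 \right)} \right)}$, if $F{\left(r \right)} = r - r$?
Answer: $4190$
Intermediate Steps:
$F{\left(r \right)} = 0$
$\left(-4480 + 17 \cdot 510\right) + F{\left(L{\left(1 \right)} \right)} = \left(-4480 + 17 \cdot 510\right) + 0 = \left(-4480 + 8670\right) + 0 = 4190 + 0 = 4190$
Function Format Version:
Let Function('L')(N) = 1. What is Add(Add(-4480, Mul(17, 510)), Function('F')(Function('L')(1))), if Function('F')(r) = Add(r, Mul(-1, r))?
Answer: 4190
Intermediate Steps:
Function('F')(r) = 0
Add(Add(-4480, Mul(17, 510)), Function('F')(Function('L')(1))) = Add(Add(-4480, Mul(17, 510)), 0) = Add(Add(-4480, 8670), 0) = Add(4190, 0) = 4190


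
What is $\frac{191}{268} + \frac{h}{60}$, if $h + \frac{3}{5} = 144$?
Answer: $\frac{5197}{1675} \approx 3.1027$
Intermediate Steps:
$h = \frac{717}{5}$ ($h = - \frac{3}{5} + 144 = \frac{717}{5} \approx 143.4$)
$\frac{191}{268} + \frac{h}{60} = \frac{191}{268} + \frac{717}{5 \cdot 60} = 191 \cdot \frac{1}{268} + \frac{717}{5} \cdot \frac{1}{60} = \frac{191}{268} + \frac{239}{100} = \frac{5197}{1675}$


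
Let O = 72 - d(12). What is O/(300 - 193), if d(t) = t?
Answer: 60/107 ≈ 0.56075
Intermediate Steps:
O = 60 (O = 72 - 1*12 = 72 - 12 = 60)
O/(300 - 193) = 60/(300 - 193) = 60/107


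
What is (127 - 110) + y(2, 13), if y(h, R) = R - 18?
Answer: 12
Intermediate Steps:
y(h, R) = -18 + R
(127 - 110) + y(2, 13) = (127 - 110) + (-18 + 13) = 17 - 5 = 12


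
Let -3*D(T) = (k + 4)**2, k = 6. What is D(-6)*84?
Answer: -2800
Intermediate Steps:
D(T) = -100/3 (D(T) = -(6 + 4)**2/3 = -1/3*10**2 = -1/3*100 = -100/3)
D(-6)*84 = -100/3*84 = -2800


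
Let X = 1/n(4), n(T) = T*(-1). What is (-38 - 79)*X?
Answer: 117/4 ≈ 29.250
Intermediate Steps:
n(T) = -T
X = -¼ (X = 1/(-1*4) = 1/(-4) = -¼ ≈ -0.25000)
(-38 - 79)*X = (-38 - 79)*(-¼) = -117*(-¼) = 117/4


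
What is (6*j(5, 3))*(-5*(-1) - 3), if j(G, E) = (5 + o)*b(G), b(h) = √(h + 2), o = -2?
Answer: 36*√7 ≈ 95.247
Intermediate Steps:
b(h) = √(2 + h)
j(G, E) = 3*√(2 + G) (j(G, E) = (5 - 2)*√(2 + G) = 3*√(2 + G))
(6*j(5, 3))*(-5*(-1) - 3) = (6*(3*√(2 + 5)))*(-5*(-1) - 3) = (6*(3*√7))*(5 - 3) = (18*√7)*2 = 36*√7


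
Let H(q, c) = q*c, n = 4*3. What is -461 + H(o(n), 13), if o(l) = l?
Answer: -305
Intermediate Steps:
n = 12
H(q, c) = c*q
-461 + H(o(n), 13) = -461 + 13*12 = -461 + 156 = -305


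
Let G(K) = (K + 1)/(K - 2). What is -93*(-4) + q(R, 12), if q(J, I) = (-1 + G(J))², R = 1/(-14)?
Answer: 314616/841 ≈ 374.10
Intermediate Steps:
R = -1/14 (R = 1*(-1/14) = -1/14 ≈ -0.071429)
G(K) = (1 + K)/(-2 + K)
q(J, I) = (-1 + (1 + J)/(-2 + J))²
-93*(-4) + q(R, 12) = -93*(-4) + 9/(-2 - 1/14)² = 372 + 9/(-29/14)² = 372 + 9*(196/841) = 372 + 1764/841 = 314616/841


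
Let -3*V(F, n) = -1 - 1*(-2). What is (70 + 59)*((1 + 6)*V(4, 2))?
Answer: -301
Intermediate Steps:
V(F, n) = -⅓ (V(F, n) = -(-1 - 1*(-2))/3 = -(-1 + 2)/3 = -⅓*1 = -⅓)
(70 + 59)*((1 + 6)*V(4, 2)) = (70 + 59)*((1 + 6)*(-⅓)) = 129*(7*(-⅓)) = 129*(-7/3) = -301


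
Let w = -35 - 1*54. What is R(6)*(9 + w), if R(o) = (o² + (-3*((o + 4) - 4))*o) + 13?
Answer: 4720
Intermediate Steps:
R(o) = 13 - 2*o² (R(o) = (o² + (-3*((4 + o) - 4))*o) + 13 = (o² + (-3*o)*o) + 13 = (o² - 3*o²) + 13 = -2*o² + 13 = 13 - 2*o²)
w = -89 (w = -35 - 54 = -89)
R(6)*(9 + w) = (13 - 2*6²)*(9 - 89) = (13 - 2*36)*(-80) = (13 - 72)*(-80) = -59*(-80) = 4720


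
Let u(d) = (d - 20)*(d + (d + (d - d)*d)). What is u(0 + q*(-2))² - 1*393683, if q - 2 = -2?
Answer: -393683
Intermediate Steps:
q = 0 (q = 2 - 2 = 0)
u(d) = 2*d*(-20 + d) (u(d) = (-20 + d)*(d + (d + 0*d)) = (-20 + d)*(d + (d + 0)) = (-20 + d)*(d + d) = (-20 + d)*(2*d) = 2*d*(-20 + d))
u(0 + q*(-2))² - 1*393683 = (2*(0 + 0*(-2))*(-20 + (0 + 0*(-2))))² - 1*393683 = (2*(0 + 0)*(-20 + (0 + 0)))² - 393683 = (2*0*(-20 + 0))² - 393683 = (2*0*(-20))² - 393683 = 0² - 393683 = 0 - 393683 = -393683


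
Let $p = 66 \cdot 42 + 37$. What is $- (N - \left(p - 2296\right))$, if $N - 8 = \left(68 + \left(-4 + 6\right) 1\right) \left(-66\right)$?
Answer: $5125$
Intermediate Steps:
$p = 2809$ ($p = 2772 + 37 = 2809$)
$N = -4612$ ($N = 8 + \left(68 + \left(-4 + 6\right) 1\right) \left(-66\right) = 8 + \left(68 + 2 \cdot 1\right) \left(-66\right) = 8 + \left(68 + 2\right) \left(-66\right) = 8 + 70 \left(-66\right) = 8 - 4620 = -4612$)
$- (N - \left(p - 2296\right)) = - (-4612 - \left(2809 - 2296\right)) = - (-4612 - 513) = \left(-1\right) \left(-5125\right) = 5125$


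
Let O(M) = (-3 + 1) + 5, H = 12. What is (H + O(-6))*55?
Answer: 825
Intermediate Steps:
O(M) = 3 (O(M) = -2 + 5 = 3)
(H + O(-6))*55 = (12 + 3)*55 = 15*55 = 825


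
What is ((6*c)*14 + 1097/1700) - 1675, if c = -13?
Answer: -4702803/1700 ≈ -2766.4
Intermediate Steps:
((6*c)*14 + 1097/1700) - 1675 = ((6*(-13))*14 + 1097/1700) - 1675 = (-78*14 + 1097*(1/1700)) - 1675 = (-1092 + 1097/1700) - 1675 = -1855303/1700 - 1675 = -4702803/1700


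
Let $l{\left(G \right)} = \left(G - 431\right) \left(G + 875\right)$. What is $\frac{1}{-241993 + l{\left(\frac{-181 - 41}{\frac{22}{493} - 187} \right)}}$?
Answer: $- \frac{943902729}{583888187436914} \approx -1.6166 \cdot 10^{-6}$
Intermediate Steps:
$l{\left(G \right)} = \left(-431 + G\right) \left(875 + G\right)$
$\frac{1}{-241993 + l{\left(\frac{-181 - 41}{\frac{22}{493} - 187} \right)}} = \frac{1}{-241993 + \left(-377125 + \left(\frac{-181 - 41}{\frac{22}{493} - 187}\right)^{2} + 444 \frac{-181 - 41}{\frac{22}{493} - 187}\right)} = \frac{1}{-241993 + \left(-377125 + \left(- \frac{222}{22 \cdot \frac{1}{493} - 187}\right)^{2} + 444 \left(- \frac{222}{22 \cdot \frac{1}{493} - 187}\right)\right)} = \frac{1}{-241993 + \left(-377125 + \left(- \frac{222}{\frac{22}{493} - 187}\right)^{2} + 444 \left(- \frac{222}{\frac{22}{493} - 187}\right)\right)} = \frac{1}{-241993 + \left(-377125 + \left(- \frac{222}{- \frac{92169}{493}}\right)^{2} + 444 \left(- \frac{222}{- \frac{92169}{493}}\right)\right)} = \frac{1}{-241993 + \left(-377125 + \left(\left(-222\right) \left(- \frac{493}{92169}\right)\right)^{2} + 444 \left(\left(-222\right) \left(- \frac{493}{92169}\right)\right)\right)} = \frac{1}{-241993 + \left(-377125 + \left(\frac{36482}{30723}\right)^{2} + 444 \cdot \frac{36482}{30723}\right)} = \frac{1}{-241993 + \left(-377125 + \frac{1330936324}{943902729} + \frac{5399336}{10241}\right)} = \frac{1}{-241993 - \frac{355470334338017}{943902729}} = \frac{1}{- \frac{583888187436914}{943902729}} = - \frac{943902729}{583888187436914}$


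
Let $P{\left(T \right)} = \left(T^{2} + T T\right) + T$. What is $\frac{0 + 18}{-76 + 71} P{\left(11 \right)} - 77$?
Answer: $- \frac{4939}{5} \approx -987.8$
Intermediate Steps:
$P{\left(T \right)} = T + 2 T^{2}$ ($P{\left(T \right)} = \left(T^{2} + T^{2}\right) + T = 2 T^{2} + T = T + 2 T^{2}$)
$\frac{0 + 18}{-76 + 71} P{\left(11 \right)} - 77 = \frac{0 + 18}{-76 + 71} \cdot 11 \left(1 + 2 \cdot 11\right) - 77 = \frac{18}{-5} \cdot 11 \left(1 + 22\right) - 77 = 18 \left(- \frac{1}{5}\right) 11 \cdot 23 - 77 = \left(- \frac{18}{5}\right) 253 - 77 = - \frac{4554}{5} - 77 = - \frac{4939}{5}$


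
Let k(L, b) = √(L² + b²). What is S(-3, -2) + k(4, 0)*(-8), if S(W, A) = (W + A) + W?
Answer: -40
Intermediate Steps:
S(W, A) = A + 2*W (S(W, A) = (A + W) + W = A + 2*W)
S(-3, -2) + k(4, 0)*(-8) = (-2 + 2*(-3)) + √(4² + 0²)*(-8) = (-2 - 6) + √(16 + 0)*(-8) = -8 + √16*(-8) = -8 + 4*(-8) = -8 - 32 = -40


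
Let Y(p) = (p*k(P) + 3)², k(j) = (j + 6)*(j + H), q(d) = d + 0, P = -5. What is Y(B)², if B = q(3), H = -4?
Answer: 331776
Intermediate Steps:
q(d) = d
B = 3
k(j) = (-4 + j)*(6 + j) (k(j) = (j + 6)*(j - 4) = (6 + j)*(-4 + j) = (-4 + j)*(6 + j))
Y(p) = (3 - 9*p)² (Y(p) = (p*(-24 + (-5)² + 2*(-5)) + 3)² = (p*(-24 + 25 - 10) + 3)² = (p*(-9) + 3)² = (-9*p + 3)² = (3 - 9*p)²)
Y(B)² = (9*(-1 + 3*3)²)² = (9*(-1 + 9)²)² = (9*8²)² = (9*64)² = 576² = 331776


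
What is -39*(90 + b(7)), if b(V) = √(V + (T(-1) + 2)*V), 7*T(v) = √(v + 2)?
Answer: -3510 - 39*√22 ≈ -3692.9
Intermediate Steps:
T(v) = √(2 + v)/7 (T(v) = √(v + 2)/7 = √(2 + v)/7)
b(V) = √154*√V/7 (b(V) = √(V + (√(2 - 1)/7 + 2)*V) = √(V + (√1/7 + 2)*V) = √(V + ((⅐)*1 + 2)*V) = √(V + (⅐ + 2)*V) = √(V + 15*V/7) = √(22*V/7) = √154*√V/7)
-39*(90 + b(7)) = -39*(90 + √154*√7/7) = -39*(90 + √22) = -3510 - 39*√22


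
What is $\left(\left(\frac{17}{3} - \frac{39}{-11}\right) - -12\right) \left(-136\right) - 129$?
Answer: $- \frac{99457}{33} \approx -3013.8$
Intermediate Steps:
$\left(\left(\frac{17}{3} - \frac{39}{-11}\right) - -12\right) \left(-136\right) - 129 = \left(\left(17 \cdot \frac{1}{3} - - \frac{39}{11}\right) + 12\right) \left(-136\right) - 129 = \left(\left(\frac{17}{3} + \frac{39}{11}\right) + 12\right) \left(-136\right) - 129 = \left(\frac{304}{33} + 12\right) \left(-136\right) - 129 = \frac{700}{33} \left(-136\right) - 129 = - \frac{95200}{33} - 129 = - \frac{99457}{33}$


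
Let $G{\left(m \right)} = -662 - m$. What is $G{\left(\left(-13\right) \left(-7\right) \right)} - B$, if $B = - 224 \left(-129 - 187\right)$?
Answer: $-71537$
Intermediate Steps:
$B = 70784$ ($B = \left(-224\right) \left(-316\right) = 70784$)
$G{\left(\left(-13\right) \left(-7\right) \right)} - B = \left(-662 - \left(-13\right) \left(-7\right)\right) - 70784 = \left(-662 - 91\right) - 70784 = -753 - 70784 = -71537$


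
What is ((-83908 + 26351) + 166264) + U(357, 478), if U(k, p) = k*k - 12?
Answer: 236144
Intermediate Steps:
U(k, p) = -12 + k² (U(k, p) = k² - 12 = -12 + k²)
((-83908 + 26351) + 166264) + U(357, 478) = ((-83908 + 26351) + 166264) + (-12 + 357²) = (-57557 + 166264) + (-12 + 127449) = 108707 + 127437 = 236144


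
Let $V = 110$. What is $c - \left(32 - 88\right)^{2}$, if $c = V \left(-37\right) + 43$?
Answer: $-7163$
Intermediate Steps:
$c = -4027$ ($c = 110 \left(-37\right) + 43 = -4070 + 43 = -4027$)
$c - \left(32 - 88\right)^{2} = -4027 - \left(32 - 88\right)^{2} = -4027 - \left(-56\right)^{2} = -4027 - 3136 = -7163$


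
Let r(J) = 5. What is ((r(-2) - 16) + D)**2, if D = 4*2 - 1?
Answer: 16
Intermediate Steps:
D = 7 (D = 8 - 1 = 7)
((r(-2) - 16) + D)**2 = ((5 - 16) + 7)**2 = (-11 + 7)**2 = (-4)**2 = 16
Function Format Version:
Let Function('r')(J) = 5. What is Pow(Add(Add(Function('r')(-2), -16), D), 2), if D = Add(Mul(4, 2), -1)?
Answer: 16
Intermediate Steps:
D = 7 (D = Add(8, -1) = 7)
Pow(Add(Add(Function('r')(-2), -16), D), 2) = Pow(Add(Add(5, -16), 7), 2) = Pow(Add(-11, 7), 2) = Pow(-4, 2) = 16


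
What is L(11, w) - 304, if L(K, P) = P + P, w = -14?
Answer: -332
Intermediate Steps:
L(K, P) = 2*P
L(11, w) - 304 = 2*(-14) - 304 = -28 - 304 = -332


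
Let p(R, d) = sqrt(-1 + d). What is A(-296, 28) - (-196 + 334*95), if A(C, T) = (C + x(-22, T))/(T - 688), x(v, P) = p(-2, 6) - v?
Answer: -10406083/330 - sqrt(5)/660 ≈ -31534.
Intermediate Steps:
x(v, P) = sqrt(5) - v (x(v, P) = sqrt(-1 + 6) - v = sqrt(5) - v)
A(C, T) = (22 + C + sqrt(5))/(-688 + T) (A(C, T) = (C + (sqrt(5) - 1*(-22)))/(T - 688) = (C + (sqrt(5) + 22))/(-688 + T) = (C + (22 + sqrt(5)))/(-688 + T) = (22 + C + sqrt(5))/(-688 + T))
A(-296, 28) - (-196 + 334*95) = (22 - 296 + sqrt(5))/(-688 + 28) - (-196 + 334*95) = (-274 + sqrt(5))/(-660) - (-196 + 31730) = -(-274 + sqrt(5))/660 - 1*31534 = (137/330 - sqrt(5)/660) - 31534 = -10406083/330 - sqrt(5)/660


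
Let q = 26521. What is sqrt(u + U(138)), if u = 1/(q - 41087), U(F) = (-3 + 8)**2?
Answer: 3*sqrt(589354926)/14566 ≈ 5.0000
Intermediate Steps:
U(F) = 25 (U(F) = 5**2 = 25)
u = -1/14566 (u = 1/(26521 - 41087) = 1/(-14566) = -1/14566 ≈ -6.8653e-5)
sqrt(u + U(138)) = sqrt(-1/14566 + 25) = sqrt(364149/14566) = 3*sqrt(589354926)/14566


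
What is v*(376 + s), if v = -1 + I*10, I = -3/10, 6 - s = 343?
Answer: -156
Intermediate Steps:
s = -337 (s = 6 - 1*343 = 6 - 343 = -337)
I = -3/10 (I = -3*⅒ = -3/10 ≈ -0.30000)
v = -4 (v = -1 - 3/10*10 = -1 - 3 = -4)
v*(376 + s) = -4*(376 - 337) = -4*39 = -156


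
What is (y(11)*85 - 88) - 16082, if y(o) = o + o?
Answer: -14300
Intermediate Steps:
y(o) = 2*o
(y(11)*85 - 88) - 16082 = ((2*11)*85 - 88) - 16082 = (22*85 - 88) - 16082 = (1870 - 88) - 16082 = 1782 - 16082 = -14300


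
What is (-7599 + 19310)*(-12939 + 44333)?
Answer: 367655134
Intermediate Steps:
(-7599 + 19310)*(-12939 + 44333) = 11711*31394 = 367655134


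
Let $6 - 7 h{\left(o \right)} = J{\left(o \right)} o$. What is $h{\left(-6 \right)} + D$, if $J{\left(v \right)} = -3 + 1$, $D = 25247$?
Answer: $\frac{176723}{7} \approx 25246.0$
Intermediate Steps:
$J{\left(v \right)} = -2$
$h{\left(o \right)} = \frac{6}{7} + \frac{2 o}{7}$ ($h{\left(o \right)} = \frac{6}{7} - \frac{\left(-2\right) o}{7} = \frac{6}{7} + \frac{2 o}{7}$)
$h{\left(-6 \right)} + D = \left(\frac{6}{7} + \frac{2}{7} \left(-6\right)\right) + 25247 = \left(\frac{6}{7} - \frac{12}{7}\right) + 25247 = - \frac{6}{7} + 25247 = \frac{176723}{7}$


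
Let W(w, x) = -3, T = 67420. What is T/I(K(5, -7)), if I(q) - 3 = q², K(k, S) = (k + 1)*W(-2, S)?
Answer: 67420/327 ≈ 206.18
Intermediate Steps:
K(k, S) = -3 - 3*k (K(k, S) = (k + 1)*(-3) = (1 + k)*(-3) = -3 - 3*k)
I(q) = 3 + q²
T/I(K(5, -7)) = 67420/(3 + (-3 - 3*5)²) = 67420/(3 + (-3 - 15)²) = 67420/(3 + (-18)²) = 67420/(3 + 324) = 67420/327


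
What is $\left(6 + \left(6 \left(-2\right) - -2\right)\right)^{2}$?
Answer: $16$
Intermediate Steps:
$\left(6 + \left(6 \left(-2\right) - -2\right)\right)^{2} = \left(6 + \left(-12 + 2\right)\right)^{2} = \left(6 - 10\right)^{2} = \left(-4\right)^{2} = 16$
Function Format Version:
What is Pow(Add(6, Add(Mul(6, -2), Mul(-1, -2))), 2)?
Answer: 16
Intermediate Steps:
Pow(Add(6, Add(Mul(6, -2), Mul(-1, -2))), 2) = Pow(Add(6, Add(-12, 2)), 2) = Pow(Add(6, -10), 2) = Pow(-4, 2) = 16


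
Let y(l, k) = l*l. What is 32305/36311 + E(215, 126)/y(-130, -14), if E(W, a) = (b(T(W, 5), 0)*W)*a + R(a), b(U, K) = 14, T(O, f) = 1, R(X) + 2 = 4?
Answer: 550666807/23602150 ≈ 23.331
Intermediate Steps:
y(l, k) = l**2
R(X) = 2 (R(X) = -2 + 4 = 2)
E(W, a) = 2 + 14*W*a (E(W, a) = (14*W)*a + 2 = 14*W*a + 2 = 2 + 14*W*a)
32305/36311 + E(215, 126)/y(-130, -14) = 32305/36311 + (2 + 14*215*126)/((-130)**2) = 32305*(1/36311) + (2 + 379260)/16900 = 32305/36311 + 379262*(1/16900) = 32305/36311 + 14587/650 = 550666807/23602150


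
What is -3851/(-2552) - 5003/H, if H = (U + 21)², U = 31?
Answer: -294319/862576 ≈ -0.34121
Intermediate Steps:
H = 2704 (H = (31 + 21)² = 52² = 2704)
-3851/(-2552) - 5003/H = -3851/(-2552) - 5003/2704 = -3851*(-1/2552) - 5003*1/2704 = 3851/2552 - 5003/2704 = -294319/862576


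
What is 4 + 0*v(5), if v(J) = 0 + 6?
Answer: 4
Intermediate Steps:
v(J) = 6
4 + 0*v(5) = 4 + 0*6 = 4 + 0 = 4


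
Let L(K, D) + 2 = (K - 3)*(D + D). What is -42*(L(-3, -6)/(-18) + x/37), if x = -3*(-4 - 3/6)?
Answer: 16429/111 ≈ 148.01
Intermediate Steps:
L(K, D) = -2 + 2*D*(-3 + K) (L(K, D) = -2 + (K - 3)*(D + D) = -2 + (-3 + K)*(2*D) = -2 + 2*D*(-3 + K))
x = 27/2 (x = -3*(-4 - 3*⅙) = -3*(-4 - ½) = -3*(-9/2) = 27/2 ≈ 13.500)
-42*(L(-3, -6)/(-18) + x/37) = -42*((-2 - 6*(-6) + 2*(-6)*(-3))/(-18) + (27/2)/37) = -42*((-2 + 36 + 36)*(-1/18) + (27/2)*(1/37)) = -42*(70*(-1/18) + 27/74) = -42*(-35/9 + 27/74) = -42*(-2347/666) = 16429/111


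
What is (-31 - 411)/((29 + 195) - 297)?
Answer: 442/73 ≈ 6.0548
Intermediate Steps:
(-31 - 411)/((29 + 195) - 297) = -442/(224 - 297) = -442/(-73) = -442*(-1/73) = 442/73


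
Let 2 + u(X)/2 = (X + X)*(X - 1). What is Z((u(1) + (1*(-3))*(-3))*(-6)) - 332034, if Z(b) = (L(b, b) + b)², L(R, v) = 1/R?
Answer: -298018799/900 ≈ -3.3113e+5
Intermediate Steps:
u(X) = -4 + 4*X*(-1 + X) (u(X) = -4 + 2*((X + X)*(X - 1)) = -4 + 2*((2*X)*(-1 + X)) = -4 + 2*(2*X*(-1 + X)) = -4 + 4*X*(-1 + X))
Z(b) = (b + 1/b)² (Z(b) = (1/b + b)² = (b + 1/b)²)
Z((u(1) + (1*(-3))*(-3))*(-6)) - 332034 = (1 + (((-4 - 4*1 + 4*1²) + (1*(-3))*(-3))*(-6))²)²/(((-4 - 4*1 + 4*1²) + (1*(-3))*(-3))*(-6))² - 332034 = (1 + (((-4 - 4 + 4*1) - 3*(-3))*(-6))²)²/(((-4 - 4 + 4*1) - 3*(-3))*(-6))² - 332034 = (1 + (((-4 - 4 + 4) + 9)*(-6))²)²/(((-4 - 4 + 4) + 9)*(-6))² - 332034 = (1 + ((-4 + 9)*(-6))²)²/((-4 + 9)*(-6))² - 332034 = (1 + (5*(-6))²)²/(5*(-6))² - 332034 = (1 + (-30)²)²/(-30)² - 332034 = (1 + 900)²/900 - 332034 = (1/900)*901² - 332034 = (1/900)*811801 - 332034 = 811801/900 - 332034 = -298018799/900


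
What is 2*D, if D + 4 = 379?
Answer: 750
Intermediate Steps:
D = 375 (D = -4 + 379 = 375)
2*D = 2*375 = 750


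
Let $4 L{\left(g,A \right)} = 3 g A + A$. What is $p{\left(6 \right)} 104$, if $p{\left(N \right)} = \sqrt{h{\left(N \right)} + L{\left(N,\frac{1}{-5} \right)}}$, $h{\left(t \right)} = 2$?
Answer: $\frac{52 \sqrt{105}}{5} \approx 106.57$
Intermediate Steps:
$L{\left(g,A \right)} = \frac{A}{4} + \frac{3 A g}{4}$ ($L{\left(g,A \right)} = \frac{3 g A + A}{4} = \frac{3 A g + A}{4} = \frac{A + 3 A g}{4} = \frac{A}{4} + \frac{3 A g}{4}$)
$p{\left(N \right)} = \sqrt{\frac{39}{20} - \frac{3 N}{20}}$ ($p{\left(N \right)} = \sqrt{2 + \frac{1 + 3 N}{4 \left(-5\right)}} = \sqrt{2 + \frac{1}{4} \left(- \frac{1}{5}\right) \left(1 + 3 N\right)} = \sqrt{2 - \left(\frac{1}{20} + \frac{3 N}{20}\right)} = \sqrt{\frac{39}{20} - \frac{3 N}{20}}$)
$p{\left(6 \right)} 104 = \frac{\sqrt{195 - 90}}{10} \cdot 104 = \frac{\sqrt{105}}{10} \cdot 104 = \frac{52 \sqrt{105}}{5}$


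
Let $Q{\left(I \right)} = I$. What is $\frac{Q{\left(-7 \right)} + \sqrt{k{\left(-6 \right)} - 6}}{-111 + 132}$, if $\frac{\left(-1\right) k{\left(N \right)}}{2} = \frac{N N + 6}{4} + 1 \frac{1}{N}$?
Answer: $- \frac{1}{3} + \frac{4 i \sqrt{15}}{63} \approx -0.33333 + 0.2459 i$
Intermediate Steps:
$k{\left(N \right)} = -3 - \frac{2}{N} - \frac{N^{2}}{2}$ ($k{\left(N \right)} = - 2 \left(\frac{N N + 6}{4} + 1 \frac{1}{N}\right) = - 2 \left(\left(N^{2} + 6\right) \frac{1}{4} + \frac{1}{N}\right) = - 2 \left(\left(6 + N^{2}\right) \frac{1}{4} + \frac{1}{N}\right) = - 2 \left(\left(\frac{3}{2} + \frac{N^{2}}{4}\right) + \frac{1}{N}\right) = - 2 \left(\frac{3}{2} + \frac{1}{N} + \frac{N^{2}}{4}\right) = -3 - \frac{2}{N} - \frac{N^{2}}{2}$)
$\frac{Q{\left(-7 \right)} + \sqrt{k{\left(-6 \right)} - 6}}{-111 + 132} = \frac{-7 + \sqrt{\left(-3 - \frac{2}{-6} - \frac{\left(-6\right)^{2}}{2}\right) - 6}}{-111 + 132} = \frac{-7 + \sqrt{\left(-3 - - \frac{1}{3} - 18\right) - 6}}{21} = \left(-7 + \sqrt{\left(-3 + \frac{1}{3} - 18\right) - 6}\right) \frac{1}{21} = \left(-7 + \sqrt{- \frac{62}{3} - 6}\right) \frac{1}{21} = \left(-7 + \sqrt{- \frac{80}{3}}\right) \frac{1}{21} = \left(-7 + \frac{4 i \sqrt{15}}{3}\right) \frac{1}{21} = - \frac{1}{3} + \frac{4 i \sqrt{15}}{63}$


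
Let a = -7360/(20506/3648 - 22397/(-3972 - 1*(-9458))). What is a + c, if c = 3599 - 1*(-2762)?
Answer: 2428529959/1539583 ≈ 1577.4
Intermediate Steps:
c = 6361 (c = 3599 + 2762 = 6361)
a = -7364757504/1539583 (a = -7360/(20506*(1/3648) - 22397/(-3972 + 9458)) = -7360/(10253/1824 - 22397/5486) = -7360/7697915/5003232 = -7360*5003232/7697915 = -7364757504/1539583 ≈ -4783.6)
a + c = -7364757504/1539583 + 6361 = 2428529959/1539583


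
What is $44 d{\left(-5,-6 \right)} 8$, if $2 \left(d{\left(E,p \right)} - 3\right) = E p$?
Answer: $6336$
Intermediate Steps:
$d{\left(E,p \right)} = 3 + \frac{E p}{2}$
$44 d{\left(-5,-6 \right)} 8 = 44 \left(3 + \frac{1}{2} \left(-5\right) \left(-6\right)\right) 8 = 44 \left(3 + 15\right) 8 = 44 \cdot 18 \cdot 8 = 792 \cdot 8 = 6336$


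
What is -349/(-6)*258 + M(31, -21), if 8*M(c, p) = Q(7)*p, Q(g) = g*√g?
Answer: 15007 - 147*√7/8 ≈ 14958.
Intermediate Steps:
Q(g) = g^(3/2)
M(c, p) = 7*p*√7/8 (M(c, p) = (7^(3/2)*p)/8 = ((7*√7)*p)/8 = (7*p*√7)/8 = 7*p*√7/8)
-349/(-6)*258 + M(31, -21) = -349/(-6)*258 + (7/8)*(-21)*√7 = -349*(-⅙)*258 - 147*√7/8 = (349/6)*258 - 147*√7/8 = 15007 - 147*√7/8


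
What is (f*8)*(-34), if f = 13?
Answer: -3536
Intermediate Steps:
(f*8)*(-34) = (13*8)*(-34) = 104*(-34) = -3536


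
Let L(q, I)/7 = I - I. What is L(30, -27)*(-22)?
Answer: 0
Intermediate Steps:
L(q, I) = 0 (L(q, I) = 7*(I - I) = 7*0 = 0)
L(30, -27)*(-22) = 0*(-22) = 0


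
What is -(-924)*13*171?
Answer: 2054052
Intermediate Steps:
-(-924)*13*171 = -77*(-156)*171 = 12012*171 = 2054052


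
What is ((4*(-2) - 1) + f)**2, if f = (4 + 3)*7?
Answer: 1600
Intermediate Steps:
f = 49 (f = 7*7 = 49)
((4*(-2) - 1) + f)**2 = ((4*(-2) - 1) + 49)**2 = ((-8 - 1) + 49)**2 = (-9 + 49)**2 = 40**2 = 1600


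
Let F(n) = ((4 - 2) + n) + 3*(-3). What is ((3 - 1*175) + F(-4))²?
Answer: 33489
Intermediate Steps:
F(n) = -7 + n (F(n) = (2 + n) - 9 = -7 + n)
((3 - 1*175) + F(-4))² = ((3 - 1*175) + (-7 - 4))² = ((3 - 175) - 11)² = (-172 - 11)² = (-183)² = 33489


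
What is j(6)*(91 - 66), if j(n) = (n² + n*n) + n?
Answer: 1950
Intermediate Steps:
j(n) = n + 2*n² (j(n) = (n² + n²) + n = 2*n² + n = n + 2*n²)
j(6)*(91 - 66) = (6*(1 + 2*6))*(91 - 66) = (6*(1 + 12))*25 = (6*13)*25 = 78*25 = 1950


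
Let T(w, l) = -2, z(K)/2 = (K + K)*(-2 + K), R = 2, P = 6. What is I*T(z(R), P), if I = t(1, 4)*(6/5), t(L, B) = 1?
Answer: -12/5 ≈ -2.4000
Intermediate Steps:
z(K) = 4*K*(-2 + K) (z(K) = 2*((K + K)*(-2 + K)) = 2*((2*K)*(-2 + K)) = 2*(2*K*(-2 + K)) = 4*K*(-2 + K))
I = 6/5 (I = 1*(6/5) = 6/5 ≈ 1.2000)
I*T(z(R), P) = (6/5)*(-2) = -12/5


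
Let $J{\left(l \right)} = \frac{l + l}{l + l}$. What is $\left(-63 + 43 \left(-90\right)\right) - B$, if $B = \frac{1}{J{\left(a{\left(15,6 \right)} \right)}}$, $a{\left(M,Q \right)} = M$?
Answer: $-3934$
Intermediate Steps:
$J{\left(l \right)} = 1$ ($J{\left(l \right)} = \frac{2 l}{2 l} = 2 l \frac{1}{2 l} = 1$)
$B = 1$ ($B = 1^{-1} = 1$)
$\left(-63 + 43 \left(-90\right)\right) - B = \left(-63 + 43 \left(-90\right)\right) - 1 = \left(-63 - 3870\right) - 1 = -3933 - 1 = -3934$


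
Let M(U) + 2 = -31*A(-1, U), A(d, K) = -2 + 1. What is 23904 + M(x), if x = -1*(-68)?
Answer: 23933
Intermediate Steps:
A(d, K) = -1
x = 68
M(U) = 29 (M(U) = -2 - 31*(-1) = -2 + 31 = 29)
23904 + M(x) = 23904 + 29 = 23933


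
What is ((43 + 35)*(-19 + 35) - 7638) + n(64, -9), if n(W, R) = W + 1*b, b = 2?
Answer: -6324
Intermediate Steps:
n(W, R) = 2 + W (n(W, R) = W + 1*2 = W + 2 = 2 + W)
((43 + 35)*(-19 + 35) - 7638) + n(64, -9) = ((43 + 35)*(-19 + 35) - 7638) + (2 + 64) = (78*16 - 7638) + 66 = (1248 - 7638) + 66 = -6390 + 66 = -6324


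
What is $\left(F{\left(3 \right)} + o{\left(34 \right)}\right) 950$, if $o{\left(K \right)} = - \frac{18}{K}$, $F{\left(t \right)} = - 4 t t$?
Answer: $- \frac{589950}{17} \approx -34703.0$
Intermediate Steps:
$F{\left(t \right)} = - 4 t^{2}$
$\left(F{\left(3 \right)} + o{\left(34 \right)}\right) 950 = \left(- 4 \cdot 3^{2} - \frac{18}{34}\right) 950 = \left(\left(-4\right) 9 - \frac{9}{17}\right) 950 = \left(-36 - \frac{9}{17}\right) 950 = \left(- \frac{621}{17}\right) 950 = - \frac{589950}{17}$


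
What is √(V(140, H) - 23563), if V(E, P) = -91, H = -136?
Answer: I*√23654 ≈ 153.8*I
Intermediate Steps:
√(V(140, H) - 23563) = √(-91 - 23563) = √(-23654) = I*√23654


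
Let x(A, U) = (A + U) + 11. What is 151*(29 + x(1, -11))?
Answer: 4530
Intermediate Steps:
x(A, U) = 11 + A + U
151*(29 + x(1, -11)) = 151*(29 + (11 + 1 - 11)) = 151*(29 + 1) = 151*30 = 4530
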